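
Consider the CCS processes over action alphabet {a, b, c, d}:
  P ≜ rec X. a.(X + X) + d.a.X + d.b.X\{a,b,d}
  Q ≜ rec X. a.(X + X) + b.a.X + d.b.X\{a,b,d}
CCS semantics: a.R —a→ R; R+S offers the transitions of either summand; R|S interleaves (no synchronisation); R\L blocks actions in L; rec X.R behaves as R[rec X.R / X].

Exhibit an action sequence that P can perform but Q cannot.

da

P's transition system — 5 states:
  m0 = rec X. a.(X + X) + d.a.X + d.b.X\{a,b,d} has moves =a=> m1, =d=> m2, =d=> m3
  m1 = (rec X. a.(X + X) + d.a.X + d.b.X\{a,b,d}) + (rec X. a.(X + X) + d.a.X + d.b.X\{a,b,d}) has moves =a=> m1, =d=> m2, =d=> m3
  m2 = a.(rec X. a.(X + X) + d.a.X + d.b.X\{a,b,d}) has moves =a=> m0
  m3 = b.(rec X. a.(X + X) + d.a.X + d.b.X\{a,b,d})\{a,b,d} has moves =b=> m4
  m4 = (rec X. a.(X + X) + d.a.X + d.b.X\{a,b,d})\{a,b,d} has moves (no moves)
Q's transition system — 5 states:
  n0 = rec X. a.(X + X) + b.a.X + d.b.X\{a,b,d} has moves =a=> n1, =b=> n2, =d=> n3
  n1 = (rec X. a.(X + X) + b.a.X + d.b.X\{a,b,d}) + (rec X. a.(X + X) + b.a.X + d.b.X\{a,b,d}) has moves =a=> n1, =b=> n2, =d=> n3
  n2 = a.(rec X. a.(X + X) + b.a.X + d.b.X\{a,b,d}) has moves =a=> n0
  n3 = b.(rec X. a.(X + X) + b.a.X + d.b.X\{a,b,d})\{a,b,d} has moves =b=> n4
  n4 = (rec X. a.(X + X) + b.a.X + d.b.X\{a,b,d})\{a,b,d} has moves (no moves)
Trace ⟨da⟩ through P, begin at {m0}:
  [1] d ⇒ {m2, m3}
  [2] a ⇒ {m0}
  ✓ P
Trace ⟨da⟩ through Q, begin at {n0}:
  [1] d ⇒ {n3}
  [2] a ⇒ ∅  — Q cannot continue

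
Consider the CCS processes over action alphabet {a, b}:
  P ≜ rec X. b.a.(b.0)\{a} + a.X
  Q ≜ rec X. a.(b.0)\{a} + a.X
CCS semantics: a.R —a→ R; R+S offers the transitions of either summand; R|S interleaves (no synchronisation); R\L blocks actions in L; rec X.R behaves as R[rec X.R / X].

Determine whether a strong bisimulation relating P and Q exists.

NO

Reachable graph of P (4 states):
  u0 = rec X. b.a.(b.0)\{a} + a.X has moves -a-> u0, -b-> u1
  u1 = a.(b.0)\{a} has moves -a-> u2
  u2 = (b.0)\{a} has moves -b-> u3
  u3 = 0\{a} has moves deadlocked
Reachable graph of Q (3 states):
  v0 = rec X. a.(b.0)\{a} + a.X has moves -a-> v0, -a-> v1
  v1 = (b.0)\{a} has moves -b-> v2
  v2 = 0\{a} has moves deadlocked
Coarsest stable partition (strong bisimilarity classes):
  B0 = {u0}
  B1 = {u1}
  B2 = {u2, v1}
  B3 = {u3, v2}
  B4 = {v0}
u0 ∈ B0, v0 ∈ B4 → different blocks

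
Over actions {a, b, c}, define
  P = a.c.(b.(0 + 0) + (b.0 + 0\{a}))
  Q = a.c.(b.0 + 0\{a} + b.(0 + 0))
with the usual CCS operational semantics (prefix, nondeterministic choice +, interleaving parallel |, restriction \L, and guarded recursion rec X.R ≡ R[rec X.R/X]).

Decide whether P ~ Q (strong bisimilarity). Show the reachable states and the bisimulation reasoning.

LTS(P): 5 reachable states
  m0 = a.c.(b.(0 + 0) + (b.0 + 0\{a})) has moves -a-> m1
  m1 = c.(b.(0 + 0) + (b.0 + 0\{a})) has moves -c-> m2
  m2 = b.(0 + 0) + (b.0 + 0\{a}) has moves -b-> m3, -b-> m4
  m3 = 0 has moves ∅
  m4 = 0 + 0 has moves ∅
LTS(Q): 5 reachable states
  n0 = a.c.(b.0 + 0\{a} + b.(0 + 0)) has moves -a-> n1
  n1 = c.(b.0 + 0\{a} + b.(0 + 0)) has moves -c-> n2
  n2 = b.0 + 0\{a} + b.(0 + 0) has moves -b-> n3, -b-> n4
  n3 = 0 has moves ∅
  n4 = 0 + 0 has moves ∅
Partition-refinement fixed point:
  B0 = {m0, n0}
  B1 = {m1, n1}
  B2 = {m2, n2}
  B3 = {m3, m4, n3, n4}
m0 ∈ B0, n0 ∈ B0 → same block

YES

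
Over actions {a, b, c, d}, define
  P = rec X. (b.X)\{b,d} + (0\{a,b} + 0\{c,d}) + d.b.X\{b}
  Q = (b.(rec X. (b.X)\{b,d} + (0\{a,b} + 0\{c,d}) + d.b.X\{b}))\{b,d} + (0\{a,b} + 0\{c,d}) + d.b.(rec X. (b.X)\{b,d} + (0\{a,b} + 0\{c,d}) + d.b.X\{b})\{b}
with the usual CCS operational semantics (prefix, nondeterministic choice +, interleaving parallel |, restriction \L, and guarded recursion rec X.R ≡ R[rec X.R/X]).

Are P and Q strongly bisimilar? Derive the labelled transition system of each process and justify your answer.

P ~ Q

Reachable graph of P (4 states):
  s0 = rec X. (b.X)\{b,d} + (0\{a,b} + 0\{c,d}) + d.b.X\{b} | ··d··> s1
  s1 = b.(rec X. (b.X)\{b,d} + (0\{a,b} + 0\{c,d}) + d.b.X\{b})\{b} | ··b··> s2
  s2 = (rec X. (b.X)\{b,d} + (0\{a,b} + 0\{c,d}) + d.b.X\{b})\{b} | ··d··> s3
  s3 = (b.(rec X. (b.X)\{b,d} + (0\{a,b} + 0\{c,d}) + d.b.X\{b})\{b})\{b} | ·
Reachable graph of Q (4 states):
  t0 = (b.(rec X. (b.X)\{b,d} + (0\{a,b} + 0\{c,d}) + d.b.X\{b}))\{b,d} + (0\{a,b} + 0\{c,d}) + d.b.(rec X. (b.X)\{b,d} + (0\{a,b} + 0\{c,d}) + d.b.X\{b})\{b} | ··d··> t1
  t1 = b.(rec X. (b.X)\{b,d} + (0\{a,b} + 0\{c,d}) + d.b.X\{b})\{b} | ··b··> t2
  t2 = (rec X. (b.X)\{b,d} + (0\{a,b} + 0\{c,d}) + d.b.X\{b})\{b} | ··d··> t3
  t3 = (b.(rec X. (b.X)\{b,d} + (0\{a,b} + 0\{c,d}) + d.b.X\{b})\{b})\{b} | ·
Coarsest stable partition (strong bisimilarity classes):
  B0 = {s0, t0}
  B1 = {s1, t1}
  B2 = {s2, t2}
  B3 = {s3, t3}
s0 ∈ B0, t0 ∈ B0 → same block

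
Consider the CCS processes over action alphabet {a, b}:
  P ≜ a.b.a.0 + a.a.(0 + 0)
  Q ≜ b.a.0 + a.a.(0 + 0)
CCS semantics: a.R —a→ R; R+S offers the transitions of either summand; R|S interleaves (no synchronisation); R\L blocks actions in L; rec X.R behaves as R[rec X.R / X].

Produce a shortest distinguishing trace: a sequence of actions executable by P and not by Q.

ab

LTS(P): 6 reachable states
  s0 = a.b.a.0 + a.a.(0 + 0) ⊢ --a--▸ s1, --a--▸ s2
  s1 = a.(0 + 0) ⊢ --a--▸ s3
  s2 = b.a.0 ⊢ --b--▸ s4
  s3 = 0 + 0 ⊢ stopped
  s4 = a.0 ⊢ --a--▸ s5
  s5 = 0 ⊢ stopped
LTS(Q): 5 reachable states
  t0 = b.a.0 + a.a.(0 + 0) ⊢ --a--▸ t1, --b--▸ t2
  t1 = a.(0 + 0) ⊢ --a--▸ t3
  t2 = a.0 ⊢ --a--▸ t4
  t3 = 0 + 0 ⊢ stopped
  t4 = 0 ⊢ stopped
Run σ = ⟨ab⟩ on P: start {s0}
  [1] a ⇒ {s1, s2}
  [2] b ⇒ {s4}
  — P admits the full trace.
Run σ = ⟨ab⟩ on Q: start {t0}
  [1] a ⇒ {t1}
  [2] b ⇒ ∅  — Q cannot continue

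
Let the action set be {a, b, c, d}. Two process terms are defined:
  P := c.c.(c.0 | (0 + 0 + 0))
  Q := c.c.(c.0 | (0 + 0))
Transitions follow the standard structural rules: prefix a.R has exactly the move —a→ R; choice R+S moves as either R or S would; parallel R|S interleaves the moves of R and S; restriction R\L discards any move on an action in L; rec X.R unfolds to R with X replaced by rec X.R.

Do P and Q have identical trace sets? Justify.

trace-equivalent

Reachable graph of P (4 states):
  s0 = c.c.(c.0 | (0 + 0 + 0)) ⊢ --c--▸ s1
  s1 = c.(c.0 | (0 + 0 + 0)) ⊢ --c--▸ s2
  s2 = c.0 | (0 + 0 + 0) ⊢ --c--▸ s3
  s3 = 0 | (0 + 0 + 0) ⊢ (no moves)
Reachable graph of Q (4 states):
  t0 = c.c.(c.0 | (0 + 0)) ⊢ --c--▸ t1
  t1 = c.(c.0 | (0 + 0)) ⊢ --c--▸ t2
  t2 = c.0 | (0 + 0) ⊢ --c--▸ t3
  t3 = 0 | (0 + 0) ⊢ (no moves)
Coarsest stable partition (strong bisimilarity classes):
  B0 = {s0, t0}
  B1 = {s1, t1}
  B2 = {s2, t2}
  B3 = {s3, t3}
s0 ∈ B0, t0 ∈ B0 → same block
Bisimilar ⇒ trace-equivalent.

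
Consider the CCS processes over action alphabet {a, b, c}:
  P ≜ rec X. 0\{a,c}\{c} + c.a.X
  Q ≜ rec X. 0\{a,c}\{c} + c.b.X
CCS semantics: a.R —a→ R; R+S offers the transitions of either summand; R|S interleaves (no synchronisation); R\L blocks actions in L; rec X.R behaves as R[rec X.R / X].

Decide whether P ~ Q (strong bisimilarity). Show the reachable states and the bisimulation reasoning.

P ≁ Q

Reachable graph of P (2 states):
  m0 = rec X. 0\{a,c}\{c} + c.a.X :: —c→ m1
  m1 = a.(rec X. 0\{a,c}\{c} + c.a.X) :: —a→ m0
Reachable graph of Q (2 states):
  n0 = rec X. 0\{a,c}\{c} + c.b.X :: —c→ n1
  n1 = b.(rec X. 0\{a,c}\{c} + c.b.X) :: —b→ n0
Bisimilarity quotient blocks:
  B0 = {m0}
  B1 = {m1}
  B2 = {n0}
  B3 = {n1}
m0 ∈ B0, n0 ∈ B2 → different blocks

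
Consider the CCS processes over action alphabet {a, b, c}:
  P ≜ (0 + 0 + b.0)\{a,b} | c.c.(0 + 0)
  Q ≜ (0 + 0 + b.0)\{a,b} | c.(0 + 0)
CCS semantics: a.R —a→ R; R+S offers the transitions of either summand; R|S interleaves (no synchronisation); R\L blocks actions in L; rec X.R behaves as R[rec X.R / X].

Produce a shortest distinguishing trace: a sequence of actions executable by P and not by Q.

Reachable graph of P (3 states):
  s0 = (0 + 0 + b.0)\{a,b} | c.c.(0 + 0) | -c-> s1
  s1 = (0 + 0 + b.0)\{a,b} | c.(0 + 0) | -c-> s2
  s2 = (0 + 0 + b.0)\{a,b} | (0 + 0) | deadlocked
Reachable graph of Q (2 states):
  t0 = (0 + 0 + b.0)\{a,b} | c.(0 + 0) | -c-> t1
  t1 = (0 + 0 + b.0)\{a,b} | (0 + 0) | deadlocked
Trace ⟨cc⟩ through P, begin at {s0}:
  step 1 (c): {s1}
  step 2 (c): {s2}
  — P admits the full trace.
Trace ⟨cc⟩ through Q, begin at {t0}:
  step 1 (c): {t1}
  step 2 (c): no successor for Q

cc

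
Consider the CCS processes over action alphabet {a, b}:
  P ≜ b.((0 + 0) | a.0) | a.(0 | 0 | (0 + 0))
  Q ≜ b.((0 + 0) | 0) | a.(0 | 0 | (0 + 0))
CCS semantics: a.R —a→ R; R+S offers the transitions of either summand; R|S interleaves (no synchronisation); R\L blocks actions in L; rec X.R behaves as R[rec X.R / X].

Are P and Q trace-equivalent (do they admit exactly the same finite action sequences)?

trace-distinct — witness ⟨aba⟩

P's transition system — 6 states:
  u0 = b.((0 + 0) | a.0) | a.(0 | 0 | (0 + 0)) ⊢ -a-> u1, -b-> u2
  u1 = b.((0 + 0) | a.0) | (0 | 0 | (0 + 0)) ⊢ -b-> u3
  u2 = (0 + 0) | a.0 | a.(0 | 0 | (0 + 0)) ⊢ -a-> u3, -a-> u4
  u3 = (0 + 0) | a.0 | (0 | 0 | (0 + 0)) ⊢ -a-> u5
  u4 = (0 + 0) | 0 | a.(0 | 0 | (0 + 0)) ⊢ -a-> u5
  u5 = (0 + 0) | 0 | (0 | 0 | (0 + 0)) ⊢ stopped
Q's transition system — 4 states:
  v0 = b.((0 + 0) | 0) | a.(0 | 0 | (0 + 0)) ⊢ -a-> v1, -b-> v2
  v1 = b.((0 + 0) | 0) | (0 | 0 | (0 + 0)) ⊢ -b-> v3
  v2 = (0 + 0) | 0 | a.(0 | 0 | (0 + 0)) ⊢ -a-> v3
  v3 = (0 + 0) | 0 | (0 | 0 | (0 + 0)) ⊢ stopped
Executing aba from P (initial set {u0}):
  [1] a ⇒ {u1}
  [2] b ⇒ {u3}
  [3] a ⇒ {u5}
  P completes σ.
Executing aba from Q (initial set {v0}):
  [1] a ⇒ {v1}
  [2] b ⇒ {v3}
  [3] a ⇒ no successor for Q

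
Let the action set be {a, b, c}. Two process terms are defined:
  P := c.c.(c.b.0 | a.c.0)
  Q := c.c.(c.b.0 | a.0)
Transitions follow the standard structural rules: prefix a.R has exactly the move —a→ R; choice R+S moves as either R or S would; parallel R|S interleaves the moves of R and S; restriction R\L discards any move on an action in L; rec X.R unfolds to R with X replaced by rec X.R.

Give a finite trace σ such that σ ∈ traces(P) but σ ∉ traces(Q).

ccacc

P's transition system — 11 states:
  m0 = c.c.(c.b.0 | a.c.0) ⊢ ··c··> m1
  m1 = c.(c.b.0 | a.c.0) ⊢ ··c··> m2
  m2 = c.b.0 | a.c.0 ⊢ ··a··> m3, ··c··> m4
  m3 = c.b.0 | c.0 ⊢ ··c··> m5, ··c··> m6
  m4 = b.0 | a.c.0 ⊢ ··a··> m5, ··b··> m7
  m5 = b.0 | c.0 ⊢ ··b··> m8, ··c··> m9
  m6 = c.b.0 | 0 ⊢ ··c··> m9
  m7 = 0 | a.c.0 ⊢ ··a··> m8
  m8 = 0 | c.0 ⊢ ··c··> m10
  m9 = b.0 | 0 ⊢ ··b··> m10
  m10 = 0 | 0 ⊢ deadlocked
Q's transition system — 8 states:
  n0 = c.c.(c.b.0 | a.0) ⊢ ··c··> n1
  n1 = c.(c.b.0 | a.0) ⊢ ··c··> n2
  n2 = c.b.0 | a.0 ⊢ ··a··> n3, ··c··> n4
  n3 = c.b.0 | 0 ⊢ ··c··> n5
  n4 = b.0 | a.0 ⊢ ··a··> n5, ··b··> n6
  n5 = b.0 | 0 ⊢ ··b··> n7
  n6 = 0 | a.0 ⊢ ··a··> n7
  n7 = 0 | 0 ⊢ deadlocked
Run σ = ⟨ccacc⟩ on P: start {m0}
  step 1 (c): {m1}
  step 2 (c): {m2}
  step 3 (a): {m3}
  step 4 (c): {m5, m6}
  step 5 (c): {m9}
  ✓ P
Run σ = ⟨ccacc⟩ on Q: start {n0}
  step 1 (c): {n1}
  step 2 (c): {n2}
  step 3 (a): {n3}
  step 4 (c): {n5}
  step 5 (c): no successor for Q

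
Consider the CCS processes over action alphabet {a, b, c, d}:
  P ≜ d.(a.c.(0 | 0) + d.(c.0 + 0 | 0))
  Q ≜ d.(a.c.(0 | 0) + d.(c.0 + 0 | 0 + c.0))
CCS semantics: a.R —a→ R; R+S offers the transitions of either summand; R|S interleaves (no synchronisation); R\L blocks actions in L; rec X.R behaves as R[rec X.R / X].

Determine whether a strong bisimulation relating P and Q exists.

bisimilar

P's transition system — 6 states:
  m0 = d.(a.c.(0 | 0) + d.(c.0 + 0 | 0)) has moves —d→ m1
  m1 = a.c.(0 | 0) + d.(c.0 + 0 | 0) has moves —a→ m2, —d→ m3
  m2 = c.(0 | 0) has moves —c→ m4
  m3 = c.0 + 0 | 0 has moves —c→ m5
  m4 = 0 | 0 has moves stopped
  m5 = 0 has moves stopped
Q's transition system — 6 states:
  n0 = d.(a.c.(0 | 0) + d.(c.0 + 0 | 0 + c.0)) has moves —d→ n1
  n1 = a.c.(0 | 0) + d.(c.0 + 0 | 0 + c.0) has moves —a→ n2, —d→ n3
  n2 = c.(0 | 0) has moves —c→ n4
  n3 = c.0 + 0 | 0 + c.0 has moves —c→ n5
  n4 = 0 | 0 has moves stopped
  n5 = 0 has moves stopped
Bisimilarity quotient blocks:
  B0 = {m0, n0}
  B1 = {m1, n1}
  B2 = {m2, m3, n2, n3}
  B3 = {m4, m5, n4, n5}
m0 ∈ B0, n0 ∈ B0 → same block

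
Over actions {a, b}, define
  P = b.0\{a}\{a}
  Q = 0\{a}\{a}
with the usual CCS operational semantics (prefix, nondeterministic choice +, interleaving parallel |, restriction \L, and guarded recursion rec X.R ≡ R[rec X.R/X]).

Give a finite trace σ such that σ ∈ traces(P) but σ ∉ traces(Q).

b

LTS(P): 2 reachable states
  u0 = b.0\{a}\{a} | —b→ u1
  u1 = 0\{a}\{a} | ·
LTS(Q): 1 reachable states
  v0 = 0\{a}\{a} | ·
Trace ⟨b⟩ through P, begin at {u0}:
  after b @ step 1: {u1}
  — P admits the full trace.
Trace ⟨b⟩ through Q, begin at {v0}:
  after b @ step 1: ∅ (Q stuck)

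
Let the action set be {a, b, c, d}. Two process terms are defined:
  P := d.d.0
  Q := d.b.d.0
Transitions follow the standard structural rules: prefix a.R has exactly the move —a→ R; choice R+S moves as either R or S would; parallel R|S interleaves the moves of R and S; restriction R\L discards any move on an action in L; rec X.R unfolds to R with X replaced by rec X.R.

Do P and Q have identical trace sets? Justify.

trace-distinct — witness ⟨dd⟩

P's transition system — 3 states:
  p0 = d.d.0 :: —d→ p1
  p1 = d.0 :: —d→ p2
  p2 = 0 :: (no moves)
Q's transition system — 4 states:
  q0 = d.b.d.0 :: —d→ q1
  q1 = b.d.0 :: —b→ q2
  q2 = d.0 :: —d→ q3
  q3 = 0 :: (no moves)
Executing dd from P (initial set {p0}):
  after d @ step 1: {p1}
  after d @ step 2: {p2}
  ✓ P
Executing dd from Q (initial set {q0}):
  after d @ step 1: {q1}
  after d @ step 2: no successor for Q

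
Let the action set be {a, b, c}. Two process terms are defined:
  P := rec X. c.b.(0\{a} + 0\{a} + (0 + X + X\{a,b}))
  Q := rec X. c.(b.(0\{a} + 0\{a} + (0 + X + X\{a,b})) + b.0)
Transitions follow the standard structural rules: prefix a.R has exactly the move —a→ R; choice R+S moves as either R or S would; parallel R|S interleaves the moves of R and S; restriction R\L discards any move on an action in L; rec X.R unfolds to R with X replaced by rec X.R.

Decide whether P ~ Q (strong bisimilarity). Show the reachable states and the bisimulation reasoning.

NO

Reachable graph of P (4 states):
  m0 = rec X. c.b.(0\{a} + 0\{a} + (0 + X + X\{a,b})) ⊢ --c--▸ m1
  m1 = b.(0\{a} + 0\{a} + (0 + (rec X. c.b.(0\{a} + 0\{a} + (0 + X + X\{a,b}))) + (rec X. c.b.(0\{a} + 0\{a} + (0 + X + X\{a,b})))\{a,b})) ⊢ --b--▸ m2
  m2 = 0\{a} + 0\{a} + (0 + (rec X. c.b.(0\{a} + 0\{a} + (0 + X + X\{a,b}))) + (rec X. c.b.(0\{a} + 0\{a} + (0 + X + X\{a,b})))\{a,b}) ⊢ --c--▸ m1, --c--▸ m3
  m3 = (b.(0\{a} + 0\{a} + (0 + (rec X. c.b.(0\{a} + 0\{a} + (0 + X + X\{a,b}))) + (rec X. c.b.(0\{a} + 0\{a} + (0 + X + X\{a,b})))\{a,b})))\{a,b} ⊢ ∅
Reachable graph of Q (5 states):
  n0 = rec X. c.(b.(0\{a} + 0\{a} + (0 + X + X\{a,b})) + b.0) ⊢ --c--▸ n1
  n1 = b.(0\{a} + 0\{a} + (0 + (rec X. c.(b.(0\{a} + 0\{a} + (0 + X + X\{a,b})) + b.0)) + (rec X. c.(b.(0\{a} + 0\{a} + (0 + X + X\{a,b})) + b.0))\{a,b})) + b.0 ⊢ --b--▸ n2, --b--▸ n3
  n2 = 0 ⊢ ∅
  n3 = 0\{a} + 0\{a} + (0 + (rec X. c.(b.(0\{a} + 0\{a} + (0 + X + X\{a,b})) + b.0)) + (rec X. c.(b.(0\{a} + 0\{a} + (0 + X + X\{a,b})) + b.0))\{a,b}) ⊢ --c--▸ n1, --c--▸ n4
  n4 = (b.(0\{a} + 0\{a} + (0 + (rec X. c.(b.(0\{a} + 0\{a} + (0 + X + X\{a,b})) + b.0)) + (rec X. c.(b.(0\{a} + 0\{a} + (0 + X + X\{a,b})) + b.0))\{a,b})) + b.0)\{a,b} ⊢ ∅
Partition-refinement fixed point:
  B0 = {m0}
  B1 = {m1}
  B2 = {m2}
  B3 = {m3, n2, n4}
  B4 = {n0}
  B5 = {n1}
  B6 = {n3}
m0 ∈ B0, n0 ∈ B4 → different blocks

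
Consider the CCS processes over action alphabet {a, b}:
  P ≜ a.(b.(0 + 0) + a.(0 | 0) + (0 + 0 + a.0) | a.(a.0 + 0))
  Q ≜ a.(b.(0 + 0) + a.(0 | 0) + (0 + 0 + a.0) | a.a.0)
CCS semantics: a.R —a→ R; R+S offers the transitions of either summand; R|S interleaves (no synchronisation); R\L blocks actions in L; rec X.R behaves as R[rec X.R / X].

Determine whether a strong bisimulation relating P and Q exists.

P ~ Q

Reachable graph of P (8 states):
  s0 = a.(b.(0 + 0) + a.(0 | 0) + (0 + 0 + a.0) | a.(a.0 + 0)) | —a→ s1
  s1 = b.(0 + 0) + a.(0 | 0) + (0 + 0 + a.0) | a.(a.0 + 0) | —a→ s2, —a→ s3, —a→ s4, —b→ s5
  s2 = (0 + 0 + a.0) | (a.0 + 0) | —a→ s6, —a→ s7
  s3 = 0 | 0 | deadlocked
  s4 = 0 | a.(a.0 + 0) | —a→ s7
  s5 = 0 + 0 | deadlocked
  s6 = (0 + 0 + a.0) | 0 | —a→ s3
  s7 = 0 | (a.0 + 0) | —a→ s3
Reachable graph of Q (8 states):
  t0 = a.(b.(0 + 0) + a.(0 | 0) + (0 + 0 + a.0) | a.a.0) | —a→ t1
  t1 = b.(0 + 0) + a.(0 | 0) + (0 + 0 + a.0) | a.a.0 | —a→ t2, —a→ t3, —a→ t4, —b→ t5
  t2 = (0 + 0 + a.0) | a.0 | —a→ t6, —a→ t7
  t3 = 0 | 0 | deadlocked
  t4 = 0 | a.a.0 | —a→ t7
  t5 = 0 + 0 | deadlocked
  t6 = (0 + 0 + a.0) | 0 | —a→ t3
  t7 = 0 | a.0 | —a→ t3
Bisimilarity quotient blocks:
  B0 = {s0, t0}
  B1 = {s1, t1}
  B2 = {s3, s5, t3, t5}
  B3 = {s2, s4, t2, t4}
  B4 = {s6, s7, t6, t7}
s0 ∈ B0, t0 ∈ B0 → same block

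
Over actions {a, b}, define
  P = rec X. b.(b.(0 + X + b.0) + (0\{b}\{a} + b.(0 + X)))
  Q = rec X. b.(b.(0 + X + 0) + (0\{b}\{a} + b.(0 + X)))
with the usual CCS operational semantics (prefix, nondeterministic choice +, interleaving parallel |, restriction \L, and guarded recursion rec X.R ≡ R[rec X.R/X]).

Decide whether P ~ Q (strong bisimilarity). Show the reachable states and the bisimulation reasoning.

Reachable graph of P (5 states):
  s0 = rec X. b.(b.(0 + X + b.0) + (0\{b}\{a} + b.(0 + X))) → --b--▸ s1
  s1 = b.(0 + (rec X. b.(b.(0 + X + b.0) + (0\{b}\{a} + b.(0 + X)))) + b.0) + (0\{b}\{a} + b.(0 + (rec X. b.(b.(0 + X + b.0) + (0\{b}\{a} + b.(0 + X)))))) → --b--▸ s2, --b--▸ s3
  s2 = 0 + (rec X. b.(b.(0 + X + b.0) + (0\{b}\{a} + b.(0 + X)))) → --b--▸ s1
  s3 = 0 + (rec X. b.(b.(0 + X + b.0) + (0\{b}\{a} + b.(0 + X)))) + b.0 → --b--▸ s1, --b--▸ s4
  s4 = 0 → deadlocked
Reachable graph of Q (4 states):
  t0 = rec X. b.(b.(0 + X + 0) + (0\{b}\{a} + b.(0 + X))) → --b--▸ t1
  t1 = b.(0 + (rec X. b.(b.(0 + X + 0) + (0\{b}\{a} + b.(0 + X)))) + 0) + (0\{b}\{a} + b.(0 + (rec X. b.(b.(0 + X + 0) + (0\{b}\{a} + b.(0 + X)))))) → --b--▸ t2, --b--▸ t3
  t2 = 0 + (rec X. b.(b.(0 + X + 0) + (0\{b}\{a} + b.(0 + X)))) → --b--▸ t1
  t3 = 0 + (rec X. b.(b.(0 + X + 0) + (0\{b}\{a} + b.(0 + X)))) + 0 → --b--▸ t1
Partition-refinement fixed point:
  B0 = {s0, s2}
  B1 = {s1}
  B2 = {s3}
  B3 = {s4}
  B4 = {t0, t1, t2, t3}
s0 ∈ B0, t0 ∈ B4 → different blocks

NO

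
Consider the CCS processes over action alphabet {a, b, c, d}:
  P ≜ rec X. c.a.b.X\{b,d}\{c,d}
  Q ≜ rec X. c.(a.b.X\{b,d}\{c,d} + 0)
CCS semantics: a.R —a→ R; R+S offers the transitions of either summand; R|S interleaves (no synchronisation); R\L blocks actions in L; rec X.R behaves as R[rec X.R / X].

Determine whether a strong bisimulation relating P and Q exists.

Reachable graph of P (4 states):
  u0 = rec X. c.a.b.X\{b,d}\{c,d} :: =c=> u1
  u1 = a.b.(rec X. c.a.b.X\{b,d}\{c,d})\{b,d}\{c,d} :: =a=> u2
  u2 = b.(rec X. c.a.b.X\{b,d}\{c,d})\{b,d}\{c,d} :: =b=> u3
  u3 = (rec X. c.a.b.X\{b,d}\{c,d})\{b,d}\{c,d} :: (no moves)
Reachable graph of Q (4 states):
  v0 = rec X. c.(a.b.X\{b,d}\{c,d} + 0) :: =c=> v1
  v1 = a.b.(rec X. c.(a.b.X\{b,d}\{c,d} + 0))\{b,d}\{c,d} + 0 :: =a=> v2
  v2 = b.(rec X. c.(a.b.X\{b,d}\{c,d} + 0))\{b,d}\{c,d} :: =b=> v3
  v3 = (rec X. c.(a.b.X\{b,d}\{c,d} + 0))\{b,d}\{c,d} :: (no moves)
Bisimilarity quotient blocks:
  B0 = {u0, v0}
  B1 = {u1, v1}
  B2 = {u2, v2}
  B3 = {u3, v3}
u0 ∈ B0, v0 ∈ B0 → same block

bisimilar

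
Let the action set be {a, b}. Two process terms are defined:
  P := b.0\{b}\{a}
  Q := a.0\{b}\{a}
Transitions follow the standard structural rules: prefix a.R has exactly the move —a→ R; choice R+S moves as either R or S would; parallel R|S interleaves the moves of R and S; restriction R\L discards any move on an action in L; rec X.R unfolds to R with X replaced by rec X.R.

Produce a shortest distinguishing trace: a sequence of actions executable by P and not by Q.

b

Reachable graph of P (2 states):
  p0 = b.0\{b}\{a} | ··b··> p1
  p1 = 0\{b}\{a} | stopped
Reachable graph of Q (2 states):
  q0 = a.0\{b}\{a} | ··a··> q1
  q1 = 0\{b}\{a} | stopped
Run σ = ⟨b⟩ on P: start {p0}
  [1] b ⇒ {p1}
  P completes σ.
Run σ = ⟨b⟩ on Q: start {q0}
  [1] b ⇒ ∅  — Q cannot continue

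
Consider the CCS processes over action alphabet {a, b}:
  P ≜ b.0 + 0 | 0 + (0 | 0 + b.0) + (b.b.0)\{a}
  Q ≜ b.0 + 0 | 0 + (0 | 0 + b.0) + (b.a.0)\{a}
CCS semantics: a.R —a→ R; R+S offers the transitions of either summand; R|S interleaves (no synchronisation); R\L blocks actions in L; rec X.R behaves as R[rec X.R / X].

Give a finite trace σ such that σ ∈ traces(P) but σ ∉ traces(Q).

bb

LTS(P): 4 reachable states
  p0 = b.0 + 0 | 0 + (0 | 0 + b.0) + (b.b.0)\{a} :: —b→ p1, —b→ p2
  p1 = (b.0)\{a} :: —b→ p3
  p2 = 0 :: deadlocked
  p3 = 0\{a} :: deadlocked
LTS(Q): 3 reachable states
  q0 = b.0 + 0 | 0 + (0 | 0 + b.0) + (b.a.0)\{a} :: —b→ q1, —b→ q2
  q1 = (a.0)\{a} :: deadlocked
  q2 = 0 :: deadlocked
Trace ⟨bb⟩ through P, begin at {p0}:
  after b @ step 1: {p1, p2}
  after b @ step 2: {p3}
  P completes σ.
Trace ⟨bb⟩ through Q, begin at {q0}:
  after b @ step 1: {q1, q2}
  after b @ step 2: ∅  — Q cannot continue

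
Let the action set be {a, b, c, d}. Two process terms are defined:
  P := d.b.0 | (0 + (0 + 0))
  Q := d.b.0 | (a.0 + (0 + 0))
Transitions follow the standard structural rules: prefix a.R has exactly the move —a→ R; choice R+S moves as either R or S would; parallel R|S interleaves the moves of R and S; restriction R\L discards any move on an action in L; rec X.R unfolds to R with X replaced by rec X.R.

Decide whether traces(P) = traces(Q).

Reachable graph of P (3 states):
  u0 = d.b.0 | (0 + (0 + 0)) → ··d··> u1
  u1 = b.0 | (0 + (0 + 0)) → ··b··> u2
  u2 = 0 | (0 + (0 + 0)) → ·
Reachable graph of Q (6 states):
  v0 = d.b.0 | (a.0 + (0 + 0)) → ··a··> v1, ··d··> v2
  v1 = d.b.0 | 0 → ··d··> v3
  v2 = b.0 | (a.0 + (0 + 0)) → ··a··> v3, ··b··> v4
  v3 = b.0 | 0 → ··b··> v5
  v4 = 0 | (a.0 + (0 + 0)) → ··a··> v5
  v5 = 0 | 0 → ·
Trace ⟨a⟩ through Q, begin at {v0}:
  step 1 (a): {v1}
  Q completes σ.
Trace ⟨a⟩ through P, begin at {u0}:
  step 1 (a): no successor for P

NO — witness ⟨a⟩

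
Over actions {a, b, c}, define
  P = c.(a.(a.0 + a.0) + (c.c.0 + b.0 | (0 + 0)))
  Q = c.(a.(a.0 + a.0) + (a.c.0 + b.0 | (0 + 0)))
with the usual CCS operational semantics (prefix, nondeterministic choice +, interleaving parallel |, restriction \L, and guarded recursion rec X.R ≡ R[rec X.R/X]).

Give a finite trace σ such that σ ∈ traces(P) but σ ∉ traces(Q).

cc

LTS(P): 6 reachable states
  m0 = c.(a.(a.0 + a.0) + (c.c.0 + b.0 | (0 + 0))) ⊢ -c-> m1
  m1 = a.(a.0 + a.0) + (c.c.0 + b.0 | (0 + 0)) ⊢ -a-> m2, -b-> m3, -c-> m4
  m2 = a.0 + a.0 ⊢ -a-> m5
  m3 = 0 | (0 + 0) ⊢ ∅
  m4 = c.0 ⊢ -c-> m5
  m5 = 0 ⊢ ∅
LTS(Q): 6 reachable states
  n0 = c.(a.(a.0 + a.0) + (a.c.0 + b.0 | (0 + 0))) ⊢ -c-> n1
  n1 = a.(a.0 + a.0) + (a.c.0 + b.0 | (0 + 0)) ⊢ -a-> n2, -a-> n3, -b-> n4
  n2 = a.0 + a.0 ⊢ -a-> n5
  n3 = c.0 ⊢ -c-> n5
  n4 = 0 | (0 + 0) ⊢ ∅
  n5 = 0 ⊢ ∅
Run σ = ⟨cc⟩ on P: start {m0}
  [1] c ⇒ {m1}
  [2] c ⇒ {m4}
  — P admits the full trace.
Run σ = ⟨cc⟩ on Q: start {n0}
  [1] c ⇒ {n1}
  [2] c ⇒ ∅  — Q cannot continue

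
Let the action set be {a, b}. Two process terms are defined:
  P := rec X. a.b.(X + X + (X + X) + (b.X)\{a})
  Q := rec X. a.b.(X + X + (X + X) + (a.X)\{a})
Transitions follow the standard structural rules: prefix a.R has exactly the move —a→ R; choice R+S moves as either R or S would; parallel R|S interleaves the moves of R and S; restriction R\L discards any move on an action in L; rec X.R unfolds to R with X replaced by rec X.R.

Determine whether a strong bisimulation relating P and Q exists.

LTS(P): 4 reachable states
  m0 = rec X. a.b.(X + X + (X + X) + (b.X)\{a}) → —a→ m1
  m1 = b.((rec X. a.b.(X + X + (X + X) + (b.X)\{a})) + (rec X. a.b.(X + X + (X + X) + (b.X)\{a})) + ((rec X. a.b.(X + X + (X + X) + (b.X)\{a})) + (rec X. a.b.(X + X + (X + X) + (b.X)\{a}))) + (b.(rec X. a.b.(X + X + (X + X) + (b.X)\{a})))\{a}) → —b→ m2
  m2 = (rec X. a.b.(X + X + (X + X) + (b.X)\{a})) + (rec X. a.b.(X + X + (X + X) + (b.X)\{a})) + ((rec X. a.b.(X + X + (X + X) + (b.X)\{a})) + (rec X. a.b.(X + X + (X + X) + (b.X)\{a}))) + (b.(rec X. a.b.(X + X + (X + X) + (b.X)\{a})))\{a} → —a→ m1, —b→ m3
  m3 = (rec X. a.b.(X + X + (X + X) + (b.X)\{a}))\{a} → ∅
LTS(Q): 3 reachable states
  n0 = rec X. a.b.(X + X + (X + X) + (a.X)\{a}) → —a→ n1
  n1 = b.((rec X. a.b.(X + X + (X + X) + (a.X)\{a})) + (rec X. a.b.(X + X + (X + X) + (a.X)\{a})) + ((rec X. a.b.(X + X + (X + X) + (a.X)\{a})) + (rec X. a.b.(X + X + (X + X) + (a.X)\{a}))) + (a.(rec X. a.b.(X + X + (X + X) + (a.X)\{a})))\{a}) → —b→ n2
  n2 = (rec X. a.b.(X + X + (X + X) + (a.X)\{a})) + (rec X. a.b.(X + X + (X + X) + (a.X)\{a})) + ((rec X. a.b.(X + X + (X + X) + (a.X)\{a})) + (rec X. a.b.(X + X + (X + X) + (a.X)\{a}))) + (a.(rec X. a.b.(X + X + (X + X) + (a.X)\{a})))\{a} → —a→ n1
Coarsest stable partition (strong bisimilarity classes):
  B0 = {m0}
  B1 = {m1}
  B2 = {m2}
  B3 = {m3}
  B4 = {n0, n2}
  B5 = {n1}
m0 ∈ B0, n0 ∈ B4 → different blocks

P ≁ Q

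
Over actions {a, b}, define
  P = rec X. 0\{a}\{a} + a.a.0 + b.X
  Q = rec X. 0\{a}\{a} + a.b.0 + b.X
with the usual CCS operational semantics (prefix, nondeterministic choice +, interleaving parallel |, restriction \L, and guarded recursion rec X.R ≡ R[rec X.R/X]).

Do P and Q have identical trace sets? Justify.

Reachable graph of P (3 states):
  s0 = rec X. 0\{a}\{a} + a.a.0 + b.X ⊢ =a=> s1, =b=> s0
  s1 = a.0 ⊢ =a=> s2
  s2 = 0 ⊢ ∅
Reachable graph of Q (3 states):
  t0 = rec X. 0\{a}\{a} + a.b.0 + b.X ⊢ =a=> t1, =b=> t0
  t1 = b.0 ⊢ =b=> t2
  t2 = 0 ⊢ ∅
Run σ = ⟨aa⟩ on P: start {s0}
  after a @ step 1: {s1}
  after a @ step 2: {s2}
  — P admits the full trace.
Run σ = ⟨aa⟩ on Q: start {t0}
  after a @ step 1: {t1}
  after a @ step 2: ∅  — Q cannot continue

NO — witness ⟨aa⟩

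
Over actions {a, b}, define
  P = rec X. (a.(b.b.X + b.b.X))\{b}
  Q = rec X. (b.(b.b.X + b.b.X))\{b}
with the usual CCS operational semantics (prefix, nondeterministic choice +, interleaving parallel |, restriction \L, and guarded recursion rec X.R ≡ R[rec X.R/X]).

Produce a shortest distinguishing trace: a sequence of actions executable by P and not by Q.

LTS(P): 2 reachable states
  u0 = rec X. (a.(b.b.X + b.b.X))\{b} ⊢ —a→ u1
  u1 = (b.b.(rec X. (a.(b.b.X + b.b.X))\{b}) + b.b.(rec X. (a.(b.b.X + b.b.X))\{b}))\{b} ⊢ ·
LTS(Q): 1 reachable states
  v0 = rec X. (b.(b.b.X + b.b.X))\{b} ⊢ ·
Run σ = ⟨a⟩ on P: start {u0}
  step 1 (a): {u1}
  ✓ P
Run σ = ⟨a⟩ on Q: start {v0}
  step 1 (a): no successor for Q

a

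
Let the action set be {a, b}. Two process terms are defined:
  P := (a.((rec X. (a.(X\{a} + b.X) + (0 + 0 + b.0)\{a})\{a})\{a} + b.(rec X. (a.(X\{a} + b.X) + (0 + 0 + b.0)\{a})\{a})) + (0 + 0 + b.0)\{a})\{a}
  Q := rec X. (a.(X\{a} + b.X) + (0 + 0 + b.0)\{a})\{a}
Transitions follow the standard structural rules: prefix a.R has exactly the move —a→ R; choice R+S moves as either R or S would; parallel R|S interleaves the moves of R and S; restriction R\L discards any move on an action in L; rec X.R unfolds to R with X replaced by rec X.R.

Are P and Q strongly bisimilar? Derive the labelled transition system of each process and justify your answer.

Reachable graph of P (2 states):
  p0 = (a.((rec X. (a.(X\{a} + b.X) + (0 + 0 + b.0)\{a})\{a})\{a} + b.(rec X. (a.(X\{a} + b.X) + (0 + 0 + b.0)\{a})\{a})) + (0 + 0 + b.0)\{a})\{a} | -b-> p1
  p1 = 0\{a}\{a} | deadlocked
Reachable graph of Q (2 states):
  q0 = rec X. (a.(X\{a} + b.X) + (0 + 0 + b.0)\{a})\{a} | -b-> q1
  q1 = 0\{a}\{a} | deadlocked
Coarsest stable partition (strong bisimilarity classes):
  B0 = {p0, q0}
  B1 = {p1, q1}
p0 ∈ B0, q0 ∈ B0 → same block

bisimilar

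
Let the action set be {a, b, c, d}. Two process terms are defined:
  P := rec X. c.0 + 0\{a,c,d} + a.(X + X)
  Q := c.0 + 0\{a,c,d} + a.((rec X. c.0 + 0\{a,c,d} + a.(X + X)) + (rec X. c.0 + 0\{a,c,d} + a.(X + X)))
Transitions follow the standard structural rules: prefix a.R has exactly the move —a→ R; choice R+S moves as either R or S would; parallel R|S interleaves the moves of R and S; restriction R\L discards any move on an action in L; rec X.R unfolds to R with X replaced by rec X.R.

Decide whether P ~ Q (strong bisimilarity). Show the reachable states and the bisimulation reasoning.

bisimilar

Reachable graph of P (3 states):
  u0 = rec X. c.0 + 0\{a,c,d} + a.(X + X) has moves --a--▸ u1, --c--▸ u2
  u1 = (rec X. c.0 + 0\{a,c,d} + a.(X + X)) + (rec X. c.0 + 0\{a,c,d} + a.(X + X)) has moves --a--▸ u1, --c--▸ u2
  u2 = 0 has moves ∅
Reachable graph of Q (3 states):
  v0 = c.0 + 0\{a,c,d} + a.((rec X. c.0 + 0\{a,c,d} + a.(X + X)) + (rec X. c.0 + 0\{a,c,d} + a.(X + X))) has moves --a--▸ v1, --c--▸ v2
  v1 = (rec X. c.0 + 0\{a,c,d} + a.(X + X)) + (rec X. c.0 + 0\{a,c,d} + a.(X + X)) has moves --a--▸ v1, --c--▸ v2
  v2 = 0 has moves ∅
Coarsest stable partition (strong bisimilarity classes):
  B0 = {u0, u1, v0, v1}
  B1 = {u2, v2}
u0 ∈ B0, v0 ∈ B0 → same block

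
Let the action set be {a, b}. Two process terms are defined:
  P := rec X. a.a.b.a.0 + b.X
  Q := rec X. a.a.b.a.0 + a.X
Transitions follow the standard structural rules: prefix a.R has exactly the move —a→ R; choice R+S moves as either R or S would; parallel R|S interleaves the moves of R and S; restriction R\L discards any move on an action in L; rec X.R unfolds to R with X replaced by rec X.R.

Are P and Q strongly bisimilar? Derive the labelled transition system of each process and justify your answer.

Reachable graph of P (5 states):
  m0 = rec X. a.a.b.a.0 + b.X :: ··a··> m1, ··b··> m0
  m1 = a.b.a.0 :: ··a··> m2
  m2 = b.a.0 :: ··b··> m3
  m3 = a.0 :: ··a··> m4
  m4 = 0 :: ∅
Reachable graph of Q (5 states):
  n0 = rec X. a.a.b.a.0 + a.X :: ··a··> n0, ··a··> n1
  n1 = a.b.a.0 :: ··a··> n2
  n2 = b.a.0 :: ··b··> n3
  n3 = a.0 :: ··a··> n4
  n4 = 0 :: ∅
Coarsest stable partition (strong bisimilarity classes):
  B0 = {m0}
  B1 = {m1, n1}
  B2 = {m2, n2}
  B3 = {m3, n3}
  B4 = {m4, n4}
  B5 = {n0}
m0 ∈ B0, n0 ∈ B5 → different blocks

not bisimilar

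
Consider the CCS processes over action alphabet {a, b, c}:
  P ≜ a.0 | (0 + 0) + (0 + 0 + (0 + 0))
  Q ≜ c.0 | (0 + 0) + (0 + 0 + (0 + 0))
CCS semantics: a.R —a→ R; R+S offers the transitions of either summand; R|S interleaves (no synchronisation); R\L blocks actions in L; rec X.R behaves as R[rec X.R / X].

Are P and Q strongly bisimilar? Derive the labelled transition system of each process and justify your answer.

LTS(P): 2 reachable states
  m0 = a.0 | (0 + 0) + (0 + 0 + (0 + 0)) → —a→ m1
  m1 = 0 | (0 + 0) → stopped
LTS(Q): 2 reachable states
  n0 = c.0 | (0 + 0) + (0 + 0 + (0 + 0)) → —c→ n1
  n1 = 0 | (0 + 0) → stopped
Coarsest stable partition (strong bisimilarity classes):
  B0 = {m0}
  B1 = {m1, n1}
  B2 = {n0}
m0 ∈ B0, n0 ∈ B2 → different blocks

NO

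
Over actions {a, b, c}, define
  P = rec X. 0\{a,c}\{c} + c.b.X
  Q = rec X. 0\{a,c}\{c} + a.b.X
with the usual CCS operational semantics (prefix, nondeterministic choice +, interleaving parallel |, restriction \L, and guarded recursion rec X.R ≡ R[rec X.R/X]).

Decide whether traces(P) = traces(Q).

trace-distinct — witness ⟨c⟩

P's transition system — 2 states:
  m0 = rec X. 0\{a,c}\{c} + c.b.X ⊢ --c--▸ m1
  m1 = b.(rec X. 0\{a,c}\{c} + c.b.X) ⊢ --b--▸ m0
Q's transition system — 2 states:
  n0 = rec X. 0\{a,c}\{c} + a.b.X ⊢ --a--▸ n1
  n1 = b.(rec X. 0\{a,c}\{c} + a.b.X) ⊢ --b--▸ n0
Run σ = ⟨c⟩ on P: start {m0}
  step 1 (c): {m1}
  ✓ P
Run σ = ⟨c⟩ on Q: start {n0}
  step 1 (c): ∅ (Q stuck)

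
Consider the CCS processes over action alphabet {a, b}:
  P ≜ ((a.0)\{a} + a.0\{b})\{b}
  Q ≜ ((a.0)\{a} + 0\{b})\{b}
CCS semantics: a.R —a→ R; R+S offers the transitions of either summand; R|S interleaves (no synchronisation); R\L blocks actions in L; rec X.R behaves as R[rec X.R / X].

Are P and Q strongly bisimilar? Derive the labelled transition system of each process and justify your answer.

NO

LTS(P): 2 reachable states
  p0 = ((a.0)\{a} + a.0\{b})\{b} | ··a··> p1
  p1 = 0\{b}\{b} | stopped
LTS(Q): 1 reachable states
  q0 = ((a.0)\{a} + 0\{b})\{b} | stopped
Coarsest stable partition (strong bisimilarity classes):
  B0 = {p0}
  B1 = {p1, q0}
p0 ∈ B0, q0 ∈ B1 → different blocks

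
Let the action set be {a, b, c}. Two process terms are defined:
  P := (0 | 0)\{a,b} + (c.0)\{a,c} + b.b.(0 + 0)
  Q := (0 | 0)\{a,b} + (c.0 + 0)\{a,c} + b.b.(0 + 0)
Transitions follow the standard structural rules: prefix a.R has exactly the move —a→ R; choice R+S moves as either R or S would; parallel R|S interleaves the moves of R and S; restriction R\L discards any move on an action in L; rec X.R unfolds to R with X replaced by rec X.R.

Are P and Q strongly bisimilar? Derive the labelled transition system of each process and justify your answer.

LTS(P): 3 reachable states
  m0 = (0 | 0)\{a,b} + (c.0)\{a,c} + b.b.(0 + 0) | ··b··> m1
  m1 = b.(0 + 0) | ··b··> m2
  m2 = 0 + 0 | deadlocked
LTS(Q): 3 reachable states
  n0 = (0 | 0)\{a,b} + (c.0 + 0)\{a,c} + b.b.(0 + 0) | ··b··> n1
  n1 = b.(0 + 0) | ··b··> n2
  n2 = 0 + 0 | deadlocked
Partition-refinement fixed point:
  B0 = {m0, n0}
  B1 = {m1, n1}
  B2 = {m2, n2}
m0 ∈ B0, n0 ∈ B0 → same block

bisimilar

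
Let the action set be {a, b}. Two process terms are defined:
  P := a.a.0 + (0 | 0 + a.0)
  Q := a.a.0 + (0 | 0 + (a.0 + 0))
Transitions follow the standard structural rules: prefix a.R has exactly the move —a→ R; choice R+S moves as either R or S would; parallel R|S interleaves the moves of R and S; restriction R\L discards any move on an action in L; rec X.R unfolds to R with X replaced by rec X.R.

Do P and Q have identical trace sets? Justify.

YES

P's transition system — 3 states:
  p0 = a.a.0 + (0 | 0 + a.0) has moves --a--▸ p1, --a--▸ p2
  p1 = 0 has moves (no moves)
  p2 = a.0 has moves --a--▸ p1
Q's transition system — 3 states:
  q0 = a.a.0 + (0 | 0 + (a.0 + 0)) has moves --a--▸ q1, --a--▸ q2
  q1 = 0 has moves (no moves)
  q2 = a.0 has moves --a--▸ q1
Bisimilarity quotient blocks:
  B0 = {p0, q0}
  B1 = {p1, q1}
  B2 = {p2, q2}
p0 ∈ B0, q0 ∈ B0 → same block
Bisimilar ⇒ trace-equivalent.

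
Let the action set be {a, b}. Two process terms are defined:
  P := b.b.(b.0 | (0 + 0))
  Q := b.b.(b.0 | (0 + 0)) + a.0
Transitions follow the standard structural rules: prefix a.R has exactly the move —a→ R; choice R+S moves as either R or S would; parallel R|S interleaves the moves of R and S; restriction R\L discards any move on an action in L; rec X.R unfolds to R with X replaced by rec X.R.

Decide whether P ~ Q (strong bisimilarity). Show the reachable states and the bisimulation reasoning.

LTS(P): 4 reachable states
  m0 = b.b.(b.0 | (0 + 0)) → =b=> m1
  m1 = b.(b.0 | (0 + 0)) → =b=> m2
  m2 = b.0 | (0 + 0) → =b=> m3
  m3 = 0 | (0 + 0) → ∅
LTS(Q): 5 reachable states
  n0 = b.b.(b.0 | (0 + 0)) + a.0 → =a=> n1, =b=> n2
  n1 = 0 → ∅
  n2 = b.(b.0 | (0 + 0)) → =b=> n3
  n3 = b.0 | (0 + 0) → =b=> n4
  n4 = 0 | (0 + 0) → ∅
Coarsest stable partition (strong bisimilarity classes):
  B0 = {m0}
  B1 = {m1, n2}
  B2 = {m2, n3}
  B3 = {m3, n1, n4}
  B4 = {n0}
m0 ∈ B0, n0 ∈ B4 → different blocks

not bisimilar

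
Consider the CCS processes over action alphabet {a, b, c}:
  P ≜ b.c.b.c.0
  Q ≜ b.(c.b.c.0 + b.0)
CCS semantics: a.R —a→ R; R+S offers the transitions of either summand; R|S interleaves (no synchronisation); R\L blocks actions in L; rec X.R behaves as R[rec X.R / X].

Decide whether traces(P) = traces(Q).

P's transition system — 5 states:
  s0 = b.c.b.c.0 ⊢ =b=> s1
  s1 = c.b.c.0 ⊢ =c=> s2
  s2 = b.c.0 ⊢ =b=> s3
  s3 = c.0 ⊢ =c=> s4
  s4 = 0 ⊢ deadlocked
Q's transition system — 5 states:
  t0 = b.(c.b.c.0 + b.0) ⊢ =b=> t1
  t1 = c.b.c.0 + b.0 ⊢ =b=> t2, =c=> t3
  t2 = 0 ⊢ deadlocked
  t3 = b.c.0 ⊢ =b=> t4
  t4 = c.0 ⊢ =c=> t2
Run σ = ⟨bb⟩ on Q: start {t0}
  step 1 (b): {t1}
  step 2 (b): {t2}
  — Q admits the full trace.
Run σ = ⟨bb⟩ on P: start {s0}
  step 1 (b): {s1}
  step 2 (b): no successor for P

traces(P) ≠ traces(Q) — witness ⟨bb⟩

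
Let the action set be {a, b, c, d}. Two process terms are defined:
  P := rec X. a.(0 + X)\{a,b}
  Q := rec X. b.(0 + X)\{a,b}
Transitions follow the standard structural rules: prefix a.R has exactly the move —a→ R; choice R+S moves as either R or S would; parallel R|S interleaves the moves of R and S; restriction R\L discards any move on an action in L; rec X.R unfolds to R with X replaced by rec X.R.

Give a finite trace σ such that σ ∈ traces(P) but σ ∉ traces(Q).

P's transition system — 2 states:
  s0 = rec X. a.(0 + X)\{a,b} :: -a-> s1
  s1 = (0 + (rec X. a.(0 + X)\{a,b}))\{a,b} :: ∅
Q's transition system — 2 states:
  t0 = rec X. b.(0 + X)\{a,b} :: -b-> t1
  t1 = (0 + (rec X. b.(0 + X)\{a,b}))\{a,b} :: ∅
Executing a from P (initial set {s0}):
  step 1 (a): {s1}
  ✓ P
Executing a from Q (initial set {t0}):
  step 1 (a): ∅ (Q stuck)

a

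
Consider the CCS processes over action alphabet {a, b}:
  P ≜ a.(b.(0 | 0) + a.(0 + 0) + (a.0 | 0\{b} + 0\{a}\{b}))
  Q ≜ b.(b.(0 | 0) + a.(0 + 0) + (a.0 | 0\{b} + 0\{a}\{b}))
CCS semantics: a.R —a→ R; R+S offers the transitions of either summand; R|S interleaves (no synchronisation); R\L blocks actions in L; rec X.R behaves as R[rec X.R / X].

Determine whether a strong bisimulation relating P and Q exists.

P ≁ Q

Reachable graph of P (5 states):
  u0 = a.(b.(0 | 0) + a.(0 + 0) + (a.0 | 0\{b} + 0\{a}\{b})) → =a=> u1
  u1 = b.(0 | 0) + a.(0 + 0) + (a.0 | 0\{b} + 0\{a}\{b}) → =a=> u2, =a=> u3, =b=> u4
  u2 = 0 + 0 → ∅
  u3 = 0 | 0\{b} → ∅
  u4 = 0 | 0 → ∅
Reachable graph of Q (5 states):
  v0 = b.(b.(0 | 0) + a.(0 + 0) + (a.0 | 0\{b} + 0\{a}\{b})) → =b=> v1
  v1 = b.(0 | 0) + a.(0 + 0) + (a.0 | 0\{b} + 0\{a}\{b}) → =a=> v2, =a=> v3, =b=> v4
  v2 = 0 + 0 → ∅
  v3 = 0 | 0\{b} → ∅
  v4 = 0 | 0 → ∅
Bisimilarity quotient blocks:
  B0 = {u0}
  B1 = {u1, v1}
  B2 = {u2, u3, u4, v2, v3, v4}
  B3 = {v0}
u0 ∈ B0, v0 ∈ B3 → different blocks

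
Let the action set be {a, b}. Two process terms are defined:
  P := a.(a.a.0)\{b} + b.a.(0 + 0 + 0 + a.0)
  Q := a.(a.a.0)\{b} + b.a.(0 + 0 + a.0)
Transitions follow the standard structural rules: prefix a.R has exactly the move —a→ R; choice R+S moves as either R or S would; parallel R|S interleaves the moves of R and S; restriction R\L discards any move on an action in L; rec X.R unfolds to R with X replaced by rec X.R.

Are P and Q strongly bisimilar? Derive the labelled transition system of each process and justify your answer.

P ~ Q

P's transition system — 7 states:
  u0 = a.(a.a.0)\{b} + b.a.(0 + 0 + 0 + a.0) ⊢ =a=> u1, =b=> u2
  u1 = (a.a.0)\{b} ⊢ =a=> u3
  u2 = a.(0 + 0 + 0 + a.0) ⊢ =a=> u4
  u3 = (a.0)\{b} ⊢ =a=> u5
  u4 = 0 + 0 + 0 + a.0 ⊢ =a=> u6
  u5 = 0\{b} ⊢ stopped
  u6 = 0 ⊢ stopped
Q's transition system — 7 states:
  v0 = a.(a.a.0)\{b} + b.a.(0 + 0 + a.0) ⊢ =a=> v1, =b=> v2
  v1 = (a.a.0)\{b} ⊢ =a=> v3
  v2 = a.(0 + 0 + a.0) ⊢ =a=> v4
  v3 = (a.0)\{b} ⊢ =a=> v5
  v4 = 0 + 0 + a.0 ⊢ =a=> v6
  v5 = 0\{b} ⊢ stopped
  v6 = 0 ⊢ stopped
Coarsest stable partition (strong bisimilarity classes):
  B0 = {u0, v0}
  B1 = {u1, u2, v1, v2}
  B2 = {u3, u4, v3, v4}
  B3 = {u5, u6, v5, v6}
u0 ∈ B0, v0 ∈ B0 → same block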